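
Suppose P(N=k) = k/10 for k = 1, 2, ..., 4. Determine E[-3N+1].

-8

E[-3N+1] = Σ (-3n+1)·P(N=n)
 = (-2)·1/10 + (-5)·1/5 + (-8)·3/10 + (-11)·2/5
 = (-1/5) + (-1) + (-12/5) + (-22/5)
 = -8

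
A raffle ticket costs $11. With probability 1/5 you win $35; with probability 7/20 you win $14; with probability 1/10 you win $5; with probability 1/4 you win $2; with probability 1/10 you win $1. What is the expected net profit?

E[payout] = 35·1/5 + 14·7/20 + 5·1/10 + 2·1/4 + 1·1/10
 = 7 + 49/10 + 1/2 + 1/2 + 1/10
 = 13
Net = 13 - 11 = 2

2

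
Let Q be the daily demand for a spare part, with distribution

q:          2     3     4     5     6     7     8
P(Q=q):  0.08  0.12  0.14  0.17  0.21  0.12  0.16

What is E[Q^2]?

31.57

E[Q^2] = Σ q^2·P(Q=q)
 = 4·0.08 + 9·0.12 + 16·0.14 + 25·0.17 + 36·0.21 + 49·0.12 + 64·0.16
 = 0.32 + 1.08 + 2.24 + 4.25 + 7.56 + 5.88 + 10.24
 = 31.57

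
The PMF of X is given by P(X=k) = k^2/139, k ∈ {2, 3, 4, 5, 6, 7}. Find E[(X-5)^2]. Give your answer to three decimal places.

E[(X-5)^2] = Σ (x-5)^2·P(X=x)
 = 9·4/139 + 4·9/139 + 1·16/139 + 0·25/139 + 1·36/139 + 4·49/139
 = 36/139 + 36/139 + 16/139 + 0 + 36/139 + 196/139
 = 320/139

2.302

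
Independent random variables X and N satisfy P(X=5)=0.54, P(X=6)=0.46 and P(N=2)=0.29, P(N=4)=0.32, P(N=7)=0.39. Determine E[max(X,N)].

E[max(X,N)] = Σ_x Σ_n max(x,n) · P(X=x)P(N=n)
 = 5·0.1566 + 5·0.1728 + 7·0.2106 + 6·0.1334 + 6·0.1472 + 7·0.1794
 = 0.783 + 0.864 + 1.4742 + 0.8004 + 0.8832 + 1.2558
 = 6.0606

6.0606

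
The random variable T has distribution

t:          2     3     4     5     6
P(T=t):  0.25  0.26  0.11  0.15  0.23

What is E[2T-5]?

E[2T-5] = Σ (2t-5)·P(T=t)
 = (-1)·0.25 + 1·0.26 + 3·0.11 + 5·0.15 + 7·0.23
 = (-0.25) + 0.26 + 0.33 + 0.75 + 1.61
 = 2.7

2.7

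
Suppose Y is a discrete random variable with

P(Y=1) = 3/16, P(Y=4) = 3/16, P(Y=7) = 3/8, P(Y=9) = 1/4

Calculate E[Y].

E[Y] = Σ y·P(Y=y)
 = 1·3/16 + 4·3/16 + 7·3/8 + 9·1/4
 = 3/16 + 3/4 + 21/8 + 9/4
 = 93/16

5.8125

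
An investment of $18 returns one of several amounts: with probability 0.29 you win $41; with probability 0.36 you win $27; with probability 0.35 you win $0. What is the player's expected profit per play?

3.61

E[payout] = 41·0.29 + 27·0.36 + 0·0.35
 = 11.89 + 9.72 + 0
 = 21.61
Net = 21.61 - 18 = 3.61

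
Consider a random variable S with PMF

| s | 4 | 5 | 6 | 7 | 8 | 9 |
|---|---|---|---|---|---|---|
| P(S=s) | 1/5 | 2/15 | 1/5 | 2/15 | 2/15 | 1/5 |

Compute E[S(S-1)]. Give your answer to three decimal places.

E[S(S-1)] = Σ s(s-1)·P(S=s)
 = 12·1/5 + 20·2/15 + 30·1/5 + 42·2/15 + 56·2/15 + 72·1/5
 = 12/5 + 8/3 + 6 + 28/5 + 112/15 + 72/5
 = 578/15

38.533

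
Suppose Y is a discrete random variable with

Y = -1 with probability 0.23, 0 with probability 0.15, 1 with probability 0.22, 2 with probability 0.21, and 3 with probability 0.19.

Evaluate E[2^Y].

3.065

E[2^Y] = Σ 2^y·P(Y=y)
 = 0.5·0.23 + 1·0.15 + 2·0.22 + 4·0.21 + 8·0.19
 = 0.115 + 0.15 + 0.44 + 0.84 + 1.52
 = 3.065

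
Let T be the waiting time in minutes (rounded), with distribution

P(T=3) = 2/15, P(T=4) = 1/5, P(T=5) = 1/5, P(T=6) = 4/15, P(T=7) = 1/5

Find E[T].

5.2

E[T] = Σ t·P(T=t)
 = 3·2/15 + 4·1/5 + 5·1/5 + 6·4/15 + 7·1/5
 = 2/5 + 4/5 + 1 + 8/5 + 7/5
 = 26/5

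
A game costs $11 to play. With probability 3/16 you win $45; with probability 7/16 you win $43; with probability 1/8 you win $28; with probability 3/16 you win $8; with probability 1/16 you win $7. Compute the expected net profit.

E[payout] = 45·3/16 + 43·7/16 + 28·1/8 + 8·3/16 + 7·1/16
 = 135/16 + 301/16 + 7/2 + 3/2 + 7/16
 = 523/16
Net = 523/16 - 11 = 347/16

21.6875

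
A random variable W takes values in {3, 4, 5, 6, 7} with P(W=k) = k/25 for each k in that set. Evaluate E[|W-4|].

E[|W-4|] = Σ |w-4|·P(W=w)
 = 1·3/25 + 0·4/25 + 1·1/5 + 2·6/25 + 3·7/25
 = 3/25 + 0 + 1/5 + 12/25 + 21/25
 = 41/25

1.64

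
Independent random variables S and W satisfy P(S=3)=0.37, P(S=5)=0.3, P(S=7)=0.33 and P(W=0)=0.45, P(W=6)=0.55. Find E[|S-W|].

3.171

E[|S-W|] = Σ_s Σ_w |s-w| · P(S=s)P(W=w)
 = 3·0.1665 + 3·0.2035 + 5·0.135 + 1·0.165 + 7·0.1485 + 1·0.1815
 = 0.4995 + 0.6105 + 0.675 + 0.165 + 1.0395 + 0.1815
 = 3.171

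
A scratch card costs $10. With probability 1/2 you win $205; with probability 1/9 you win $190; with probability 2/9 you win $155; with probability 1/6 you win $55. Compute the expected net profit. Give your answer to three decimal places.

E[payout] = 205·1/2 + 190·1/9 + 155·2/9 + 55·1/6
 = 205/2 + 190/9 + 310/9 + 55/6
 = 1505/9
Net = 1505/9 - 10 = 1415/9

157.222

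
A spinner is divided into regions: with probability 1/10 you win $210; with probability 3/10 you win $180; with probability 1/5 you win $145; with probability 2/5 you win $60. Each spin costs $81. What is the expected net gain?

47

E[payout] = 210·1/10 + 180·3/10 + 145·1/5 + 60·2/5
 = 21 + 54 + 29 + 24
 = 128
Net = 128 - 81 = 47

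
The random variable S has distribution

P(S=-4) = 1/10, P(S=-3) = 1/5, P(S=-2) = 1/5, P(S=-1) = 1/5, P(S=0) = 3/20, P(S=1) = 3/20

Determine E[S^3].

-13.45

E[S^3] = Σ s^3·P(S=s)
 = (-64)·1/10 + (-27)·1/5 + (-8)·1/5 + (-1)·1/5 + 0·3/20 + 1·3/20
 = (-32/5) + (-27/5) + (-8/5) + (-1/5) + 0 + 3/20
 = -269/20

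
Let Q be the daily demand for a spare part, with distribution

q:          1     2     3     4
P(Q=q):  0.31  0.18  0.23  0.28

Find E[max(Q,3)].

E[max(Q,3)] = Σ max(q,3)·P(Q=q)
 = 3·0.31 + 3·0.18 + 3·0.23 + 4·0.28
 = 0.93 + 0.54 + 0.69 + 1.12
 = 3.28

3.28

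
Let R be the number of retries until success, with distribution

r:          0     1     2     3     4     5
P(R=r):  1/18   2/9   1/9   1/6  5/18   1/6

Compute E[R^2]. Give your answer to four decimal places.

10.7778

E[R^2] = Σ r^2·P(R=r)
 = 0·1/18 + 1·2/9 + 4·1/9 + 9·1/6 + 16·5/18 + 25·1/6
 = 0 + 2/9 + 4/9 + 3/2 + 40/9 + 25/6
 = 97/9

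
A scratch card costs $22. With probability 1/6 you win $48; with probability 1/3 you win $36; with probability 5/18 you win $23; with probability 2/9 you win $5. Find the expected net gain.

5.5

E[payout] = 48·1/6 + 36·1/3 + 23·5/18 + 5·2/9
 = 8 + 12 + 115/18 + 10/9
 = 55/2
Net = 55/2 - 22 = 11/2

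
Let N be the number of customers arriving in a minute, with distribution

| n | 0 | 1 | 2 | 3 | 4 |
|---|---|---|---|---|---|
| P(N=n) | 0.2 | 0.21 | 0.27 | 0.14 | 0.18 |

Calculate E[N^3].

17.67

E[N^3] = Σ n^3·P(N=n)
 = 0·0.2 + 1·0.21 + 8·0.27 + 27·0.14 + 64·0.18
 = 0 + 0.21 + 2.16 + 3.78 + 11.52
 = 17.67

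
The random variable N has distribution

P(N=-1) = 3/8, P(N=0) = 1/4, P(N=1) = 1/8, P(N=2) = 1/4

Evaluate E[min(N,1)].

0

E[min(N,1)] = Σ min(n,1)·P(N=n)
 = (-1)·3/8 + 0·1/4 + 1·1/8 + 1·1/4
 = (-3/8) + 0 + 1/8 + 1/4
 = 0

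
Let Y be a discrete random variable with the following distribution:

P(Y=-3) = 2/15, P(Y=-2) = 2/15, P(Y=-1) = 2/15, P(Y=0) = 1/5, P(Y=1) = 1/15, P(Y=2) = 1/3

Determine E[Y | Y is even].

P(Y is even) = 2/15 + 1/5 + 1/3 = 2/3.
E[Y | Y is even] = [(-2)·2/15 + 0·1/5 + 2·1/3] / (2/3)
 = 2/5 / (2/3)
 = 3/5

0.6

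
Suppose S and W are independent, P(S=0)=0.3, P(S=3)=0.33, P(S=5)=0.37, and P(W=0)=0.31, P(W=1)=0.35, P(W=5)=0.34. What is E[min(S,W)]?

1.2106

E[min(S,W)] = Σ_s Σ_w min(s,w) · P(S=s)P(W=w)
 = 0·0.093 + 0·0.105 + 0·0.102 + 0·0.1023 + 1·0.1155 + 3·0.1122 + 0·0.1147 + 1·0.1295 + 5·0.1258
 = 0 + 0 + 0 + 0 + 0.1155 + 0.3366 + 0 + 0.1295 + 0.629
 = 1.2106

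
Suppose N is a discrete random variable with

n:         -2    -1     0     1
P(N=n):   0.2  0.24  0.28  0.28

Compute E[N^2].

1.32

E[N^2] = Σ n^2·P(N=n)
 = 4·0.2 + 1·0.24 + 0·0.28 + 1·0.28
 = 0.8 + 0.24 + 0 + 0.28
 = 1.32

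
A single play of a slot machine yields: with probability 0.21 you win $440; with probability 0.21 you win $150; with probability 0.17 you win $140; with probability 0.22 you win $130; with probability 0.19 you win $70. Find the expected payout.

189.6

E[payout] = 440·0.21 + 150·0.21 + 140·0.17 + 130·0.22 + 70·0.19
 = 92.4 + 31.5 + 23.8 + 28.6 + 13.3
 = 189.6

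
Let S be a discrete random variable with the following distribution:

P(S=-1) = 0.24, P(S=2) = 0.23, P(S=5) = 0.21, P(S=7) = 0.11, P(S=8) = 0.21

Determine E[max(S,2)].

4.44

E[max(S,2)] = Σ max(s,2)·P(S=s)
 = 2·0.24 + 2·0.23 + 5·0.21 + 7·0.11 + 8·0.21
 = 0.48 + 0.46 + 1.05 + 0.77 + 1.68
 = 4.44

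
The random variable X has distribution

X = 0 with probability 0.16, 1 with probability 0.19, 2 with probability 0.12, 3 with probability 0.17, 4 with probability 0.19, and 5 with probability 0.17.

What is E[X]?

2.55

E[X] = Σ x·P(X=x)
 = 0·0.16 + 1·0.19 + 2·0.12 + 3·0.17 + 4·0.19 + 5·0.17
 = 0 + 0.19 + 0.24 + 0.51 + 0.76 + 0.85
 = 2.55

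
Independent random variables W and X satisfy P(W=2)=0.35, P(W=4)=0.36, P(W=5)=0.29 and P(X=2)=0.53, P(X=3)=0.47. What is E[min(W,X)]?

E[min(W,X)] = Σ_w Σ_x min(w,x) · P(W=w)P(X=x)
 = 2·0.1855 + 2·0.1645 + 2·0.1908 + 3·0.1692 + 2·0.1537 + 3·0.1363
 = 0.371 + 0.329 + 0.3816 + 0.5076 + 0.3074 + 0.4089
 = 2.3055

2.3055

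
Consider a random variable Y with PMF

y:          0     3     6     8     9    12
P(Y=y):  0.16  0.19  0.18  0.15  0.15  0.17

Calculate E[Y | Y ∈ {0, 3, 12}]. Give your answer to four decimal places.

5.0192

P(Y ∈ {0, 3, 12}) = 0.16 + 0.19 + 0.17 = 0.52.
E[Y | Y ∈ {0, 3, 12}] = [0·0.16 + 3·0.19 + 12·0.17] / 0.52
 = 2.61 / 0.52
 = 261/52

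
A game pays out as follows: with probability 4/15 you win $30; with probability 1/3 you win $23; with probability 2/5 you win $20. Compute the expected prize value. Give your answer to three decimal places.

E[payout] = 30·4/15 + 23·1/3 + 20·2/5
 = 8 + 23/3 + 8
 = 71/3

23.667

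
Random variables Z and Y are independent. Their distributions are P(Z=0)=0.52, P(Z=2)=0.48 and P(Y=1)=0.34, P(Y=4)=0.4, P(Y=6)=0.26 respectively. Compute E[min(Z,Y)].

E[min(Z,Y)] = Σ_z Σ_y min(z,y) · P(Z=z)P(Y=y)
 = 0·0.1768 + 0·0.208 + 0·0.1352 + 1·0.1632 + 2·0.192 + 2·0.1248
 = 0 + 0 + 0 + 0.1632 + 0.384 + 0.2496
 = 0.7968

0.7968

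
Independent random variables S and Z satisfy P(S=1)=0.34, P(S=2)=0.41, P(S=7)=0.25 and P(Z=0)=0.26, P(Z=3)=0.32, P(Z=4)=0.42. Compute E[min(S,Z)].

E[min(S,Z)] = Σ_s Σ_z min(s,z) · P(S=s)P(Z=z)
 = 0·0.0884 + 1·0.1088 + 1·0.1428 + 0·0.1066 + 2·0.1312 + 2·0.1722 + 0·0.065 + 3·0.08 + 4·0.105
 = 0 + 0.1088 + 0.1428 + 0 + 0.2624 + 0.3444 + 0 + 0.24 + 0.42
 = 1.5184

1.5184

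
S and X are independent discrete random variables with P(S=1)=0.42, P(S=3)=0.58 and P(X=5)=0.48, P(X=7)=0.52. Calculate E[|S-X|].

E[|S-X|] = Σ_s Σ_x |s-x| · P(S=s)P(X=x)
 = 4·0.2016 + 6·0.2184 + 2·0.2784 + 4·0.3016
 = 0.8064 + 1.3104 + 0.5568 + 1.2064
 = 3.88

3.88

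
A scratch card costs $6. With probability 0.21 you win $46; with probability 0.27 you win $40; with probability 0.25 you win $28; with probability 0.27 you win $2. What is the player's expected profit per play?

E[payout] = 46·0.21 + 40·0.27 + 28·0.25 + 2·0.27
 = 9.66 + 10.8 + 7 + 0.54
 = 28
Net = 28 - 6 = 22

22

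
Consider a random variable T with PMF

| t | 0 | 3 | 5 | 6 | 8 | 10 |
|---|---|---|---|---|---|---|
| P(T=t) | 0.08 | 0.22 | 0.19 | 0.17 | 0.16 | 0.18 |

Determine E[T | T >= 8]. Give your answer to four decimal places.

P(T >= 8) = 0.16 + 0.18 = 0.34.
E[T | T >= 8] = [8·0.16 + 10·0.18] / 0.34
 = 3.08 / 0.34
 = 154/17

9.0588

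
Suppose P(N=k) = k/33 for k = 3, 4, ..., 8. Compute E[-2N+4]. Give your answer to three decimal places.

E[-2N+4] = Σ (-2n+4)·P(N=n)
 = (-2)·1/11 + (-4)·4/33 + (-6)·5/33 + (-8)·2/11 + (-10)·7/33 + (-12)·8/33
 = (-2/11) + (-16/33) + (-10/11) + (-16/11) + (-70/33) + (-32/11)
 = -266/33

-8.061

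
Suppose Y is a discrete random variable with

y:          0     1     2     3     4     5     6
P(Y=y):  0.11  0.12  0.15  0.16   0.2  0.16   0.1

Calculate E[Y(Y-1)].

9.86

E[Y(Y-1)] = Σ y(y-1)·P(Y=y)
 = 0·0.11 + 0·0.12 + 2·0.15 + 6·0.16 + 12·0.2 + 20·0.16 + 30·0.1
 = 0 + 0 + 0.3 + 0.96 + 2.4 + 3.2 + 3
 = 9.86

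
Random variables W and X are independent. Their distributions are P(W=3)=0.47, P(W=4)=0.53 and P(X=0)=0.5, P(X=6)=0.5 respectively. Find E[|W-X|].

3

E[|W-X|] = Σ_w Σ_x |w-x| · P(W=w)P(X=x)
 = 3·0.235 + 3·0.235 + 4·0.265 + 2·0.265
 = 0.705 + 0.705 + 1.06 + 0.53
 = 3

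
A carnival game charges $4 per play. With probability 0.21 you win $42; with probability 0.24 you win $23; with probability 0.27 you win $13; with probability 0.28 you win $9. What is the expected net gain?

16.37

E[payout] = 42·0.21 + 23·0.24 + 13·0.27 + 9·0.28
 = 8.82 + 5.52 + 3.51 + 2.52
 = 20.37
Net = 20.37 - 4 = 16.37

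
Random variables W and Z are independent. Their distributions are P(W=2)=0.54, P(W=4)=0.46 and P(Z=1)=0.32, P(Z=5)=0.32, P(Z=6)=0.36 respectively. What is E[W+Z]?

E[W+Z] = Σ_w Σ_z (w+z) · P(W=w)P(Z=z)
 = 3·0.1728 + 7·0.1728 + 8·0.1944 + 5·0.1472 + 9·0.1472 + 10·0.1656
 = 0.5184 + 1.2096 + 1.5552 + 0.736 + 1.3248 + 1.656
 = 7

7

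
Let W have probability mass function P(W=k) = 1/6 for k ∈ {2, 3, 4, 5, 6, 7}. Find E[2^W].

42

E[2^W] = Σ 2^w·P(W=w)
 = 4·1/6 + 8·1/6 + 16·1/6 + 32·1/6 + 64·1/6 + 128·1/6
 = 2/3 + 4/3 + 8/3 + 16/3 + 32/3 + 64/3
 = 42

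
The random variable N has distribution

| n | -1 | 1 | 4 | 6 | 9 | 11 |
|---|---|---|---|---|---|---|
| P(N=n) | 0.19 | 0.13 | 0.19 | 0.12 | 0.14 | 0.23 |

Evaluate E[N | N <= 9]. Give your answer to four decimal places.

P(N <= 9) = 0.19 + 0.13 + 0.19 + 0.12 + 0.14 = 0.77.
E[N | N <= 9] = [(-1)·0.19 + 1·0.13 + 4·0.19 + 6·0.12 + 9·0.14] / 0.77
 = 2.68 / 0.77
 = 268/77

3.4805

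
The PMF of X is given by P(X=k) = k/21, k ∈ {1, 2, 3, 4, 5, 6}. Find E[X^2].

E[X^2] = Σ x^2·P(X=x)
 = 1·1/21 + 4·2/21 + 9·1/7 + 16·4/21 + 25·5/21 + 36·2/7
 = 1/21 + 8/21 + 9/7 + 64/21 + 125/21 + 72/7
 = 21

21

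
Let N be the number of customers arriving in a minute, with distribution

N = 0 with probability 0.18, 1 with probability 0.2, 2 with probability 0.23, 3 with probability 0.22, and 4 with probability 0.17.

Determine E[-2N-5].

-9

E[-2N-5] = Σ (-2n-5)·P(N=n)
 = (-5)·0.18 + (-7)·0.2 + (-9)·0.23 + (-11)·0.22 + (-13)·0.17
 = (-0.9) + (-1.4) + (-2.07) + (-2.42) + (-2.21)
 = -9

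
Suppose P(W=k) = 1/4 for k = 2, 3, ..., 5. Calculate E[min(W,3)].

E[min(W,3)] = Σ min(w,3)·P(W=w)
 = 2·1/4 + 3·1/4 + 3·1/4 + 3·1/4
 = 1/2 + 3/4 + 3/4 + 3/4
 = 11/4

2.75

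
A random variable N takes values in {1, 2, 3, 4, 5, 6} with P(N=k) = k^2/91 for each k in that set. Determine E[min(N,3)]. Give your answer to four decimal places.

2.9341

E[min(N,3)] = Σ min(n,3)·P(N=n)
 = 1·1/91 + 2·4/91 + 3·9/91 + 3·16/91 + 3·25/91 + 3·36/91
 = 1/91 + 8/91 + 27/91 + 48/91 + 75/91 + 108/91
 = 267/91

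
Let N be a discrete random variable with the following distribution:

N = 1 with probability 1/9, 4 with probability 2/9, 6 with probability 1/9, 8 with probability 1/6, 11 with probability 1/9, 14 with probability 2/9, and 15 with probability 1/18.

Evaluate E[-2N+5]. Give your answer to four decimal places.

-11.3333

E[-2N+5] = Σ (-2n+5)·P(N=n)
 = 3·1/9 + (-3)·2/9 + (-7)·1/9 + (-11)·1/6 + (-17)·1/9 + (-23)·2/9 + (-25)·1/18
 = 1/3 + (-2/3) + (-7/9) + (-11/6) + (-17/9) + (-46/9) + (-25/18)
 = -34/3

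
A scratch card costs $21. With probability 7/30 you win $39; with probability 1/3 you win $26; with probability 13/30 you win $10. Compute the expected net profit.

1.1

E[payout] = 39·7/30 + 26·1/3 + 10·13/30
 = 91/10 + 26/3 + 13/3
 = 221/10
Net = 221/10 - 21 = 11/10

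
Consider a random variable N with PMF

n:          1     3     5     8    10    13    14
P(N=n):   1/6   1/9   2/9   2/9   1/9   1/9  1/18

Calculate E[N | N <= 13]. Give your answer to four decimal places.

6.2941

P(N <= 13) = 1/6 + 1/9 + 2/9 + 2/9 + 1/9 + 1/9 = 17/18.
E[N | N <= 13] = [1·1/6 + 3·1/9 + 5·2/9 + 8·2/9 + 10·1/9 + 13·1/9] / (17/18)
 = 107/18 / (17/18)
 = 107/17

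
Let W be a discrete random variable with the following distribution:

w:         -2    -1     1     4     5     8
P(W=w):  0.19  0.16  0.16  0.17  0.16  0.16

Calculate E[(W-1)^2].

E[(W-1)^2] = Σ (w-1)^2·P(W=w)
 = 9·0.19 + 4·0.16 + 0·0.16 + 9·0.17 + 16·0.16 + 49·0.16
 = 1.71 + 0.64 + 0 + 1.53 + 2.56 + 7.84
 = 14.28

14.28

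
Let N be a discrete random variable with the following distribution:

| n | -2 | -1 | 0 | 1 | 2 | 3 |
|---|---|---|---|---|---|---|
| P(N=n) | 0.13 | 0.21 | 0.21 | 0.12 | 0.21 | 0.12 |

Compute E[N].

E[N] = Σ n·P(N=n)
 = (-2)·0.13 + (-1)·0.21 + 0·0.21 + 1·0.12 + 2·0.21 + 3·0.12
 = (-0.26) + (-0.21) + 0 + 0.12 + 0.42 + 0.36
 = 0.43

0.43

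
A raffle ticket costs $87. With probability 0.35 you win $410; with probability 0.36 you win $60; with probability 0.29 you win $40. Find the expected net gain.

E[payout] = 410·0.35 + 60·0.36 + 40·0.29
 = 143.5 + 21.6 + 11.6
 = 176.7
Net = 176.7 - 87 = 89.7

89.7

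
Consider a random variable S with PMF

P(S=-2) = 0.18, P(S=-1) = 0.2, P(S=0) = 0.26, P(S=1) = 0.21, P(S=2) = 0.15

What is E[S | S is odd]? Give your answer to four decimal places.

P(S is odd) = 0.2 + 0.21 = 0.41.
E[S | S is odd] = [(-1)·0.2 + 1·0.21] / 0.41
 = 0.01 / 0.41
 = 1/41

0.0244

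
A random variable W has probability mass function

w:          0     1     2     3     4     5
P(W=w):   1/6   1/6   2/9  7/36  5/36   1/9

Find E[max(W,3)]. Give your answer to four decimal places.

3.3611

E[max(W,3)] = Σ max(w,3)·P(W=w)
 = 3·1/6 + 3·1/6 + 3·2/9 + 3·7/36 + 4·5/36 + 5·1/9
 = 1/2 + 1/2 + 2/3 + 7/12 + 5/9 + 5/9
 = 121/36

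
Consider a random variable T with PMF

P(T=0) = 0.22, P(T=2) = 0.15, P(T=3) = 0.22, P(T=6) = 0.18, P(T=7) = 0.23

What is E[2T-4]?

3.3

E[2T-4] = Σ (2t-4)·P(T=t)
 = (-4)·0.22 + 0·0.15 + 2·0.22 + 8·0.18 + 10·0.23
 = (-0.88) + 0 + 0.44 + 1.44 + 2.3
 = 3.3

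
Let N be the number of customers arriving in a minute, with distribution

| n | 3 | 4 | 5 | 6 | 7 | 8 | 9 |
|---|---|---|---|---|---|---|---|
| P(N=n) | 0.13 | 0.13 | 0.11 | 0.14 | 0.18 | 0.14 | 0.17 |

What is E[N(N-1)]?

E[N(N-1)] = Σ n(n-1)·P(N=n)
 = 6·0.13 + 12·0.13 + 20·0.11 + 30·0.14 + 42·0.18 + 56·0.14 + 72·0.17
 = 0.78 + 1.56 + 2.2 + 4.2 + 7.56 + 7.84 + 12.24
 = 36.38

36.38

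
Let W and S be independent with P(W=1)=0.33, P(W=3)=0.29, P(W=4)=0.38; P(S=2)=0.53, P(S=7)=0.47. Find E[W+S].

E[W+S] = Σ_w Σ_s (w+s) · P(W=w)P(S=s)
 = 3·0.1749 + 8·0.1551 + 5·0.1537 + 10·0.1363 + 6·0.2014 + 11·0.1786
 = 0.5247 + 1.2408 + 0.7685 + 1.363 + 1.2084 + 1.9646
 = 7.07

7.07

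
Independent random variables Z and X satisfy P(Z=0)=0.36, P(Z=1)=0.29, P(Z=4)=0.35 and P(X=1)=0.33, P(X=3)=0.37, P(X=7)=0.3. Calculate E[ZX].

5.9826

E[ZX] = Σ_z Σ_x zx · P(Z=z)P(X=x)
 = 0·0.1188 + 0·0.1332 + 0·0.108 + 1·0.0957 + 3·0.1073 + 7·0.087 + 4·0.1155 + 12·0.1295 + 28·0.105
 = 0 + 0 + 0 + 0.0957 + 0.3219 + 0.609 + 0.462 + 1.554 + 2.94
 = 5.9826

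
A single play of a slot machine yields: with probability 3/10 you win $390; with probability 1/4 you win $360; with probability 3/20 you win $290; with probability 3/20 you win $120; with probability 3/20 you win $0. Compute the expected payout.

E[payout] = 390·3/10 + 360·1/4 + 290·3/20 + 120·3/20 + 0·3/20
 = 117 + 90 + 87/2 + 18 + 0
 = 537/2

268.5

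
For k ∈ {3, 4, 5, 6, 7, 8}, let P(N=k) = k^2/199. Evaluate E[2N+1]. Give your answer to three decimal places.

E[2N+1] = Σ (2n+1)·P(N=n)
 = 7·9/199 + 9·16/199 + 11·25/199 + 13·36/199 + 15·49/199 + 17·64/199
 = 63/199 + 144/199 + 275/199 + 468/199 + 735/199 + 1088/199
 = 2773/199

13.935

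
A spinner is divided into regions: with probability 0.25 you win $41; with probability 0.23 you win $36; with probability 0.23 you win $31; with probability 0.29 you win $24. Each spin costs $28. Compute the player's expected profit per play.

4.62

E[payout] = 41·0.25 + 36·0.23 + 31·0.23 + 24·0.29
 = 10.25 + 8.28 + 7.13 + 6.96
 = 32.62
Net = 32.62 - 28 = 4.62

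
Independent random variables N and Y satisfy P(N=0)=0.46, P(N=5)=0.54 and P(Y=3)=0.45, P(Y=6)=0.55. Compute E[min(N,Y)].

E[min(N,Y)] = Σ_n Σ_y min(n,y) · P(N=n)P(Y=y)
 = 0·0.207 + 0·0.253 + 3·0.243 + 5·0.297
 = 0 + 0 + 0.729 + 1.485
 = 2.214

2.214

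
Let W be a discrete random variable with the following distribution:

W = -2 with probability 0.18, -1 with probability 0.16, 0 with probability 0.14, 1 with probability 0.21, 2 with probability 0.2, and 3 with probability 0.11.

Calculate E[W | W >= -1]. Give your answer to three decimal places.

0.951

P(W >= -1) = 0.16 + 0.14 + 0.21 + 0.2 + 0.11 = 0.82.
E[W | W >= -1] = [(-1)·0.16 + 0·0.14 + 1·0.21 + 2·0.2 + 3·0.11] / 0.82
 = 0.78 / 0.82
 = 39/41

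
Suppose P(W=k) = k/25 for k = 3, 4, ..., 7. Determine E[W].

E[W] = Σ w·P(W=w)
 = 3·3/25 + 4·4/25 + 5·1/5 + 6·6/25 + 7·7/25
 = 9/25 + 16/25 + 1 + 36/25 + 49/25
 = 27/5

5.4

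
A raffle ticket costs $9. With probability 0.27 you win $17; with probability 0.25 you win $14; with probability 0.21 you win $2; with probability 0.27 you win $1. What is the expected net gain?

-0.22

E[payout] = 17·0.27 + 14·0.25 + 2·0.21 + 1·0.27
 = 4.59 + 3.5 + 0.42 + 0.27
 = 8.78
Net = 8.78 - 9 = -0.22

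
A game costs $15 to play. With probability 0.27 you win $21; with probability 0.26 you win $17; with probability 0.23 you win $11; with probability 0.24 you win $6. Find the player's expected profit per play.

E[payout] = 21·0.27 + 17·0.26 + 11·0.23 + 6·0.24
 = 5.67 + 4.42 + 2.53 + 1.44
 = 14.06
Net = 14.06 - 15 = -0.94

-0.94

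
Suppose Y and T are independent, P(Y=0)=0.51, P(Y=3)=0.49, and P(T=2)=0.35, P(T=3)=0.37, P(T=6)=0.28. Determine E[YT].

E[YT] = Σ_y Σ_t yt · P(Y=y)P(T=t)
 = 0·0.1785 + 0·0.1887 + 0·0.1428 + 6·0.1715 + 9·0.1813 + 18·0.1372
 = 0 + 0 + 0 + 1.029 + 1.6317 + 2.4696
 = 5.1303

5.1303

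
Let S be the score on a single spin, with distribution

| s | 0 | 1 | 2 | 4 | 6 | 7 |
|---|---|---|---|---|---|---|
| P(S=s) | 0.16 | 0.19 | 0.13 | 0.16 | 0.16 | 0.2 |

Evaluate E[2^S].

39.46

E[2^S] = Σ 2^s·P(S=s)
 = 1·0.16 + 2·0.19 + 4·0.13 + 16·0.16 + 64·0.16 + 128·0.2
 = 0.16 + 0.38 + 0.52 + 2.56 + 10.24 + 25.6
 = 39.46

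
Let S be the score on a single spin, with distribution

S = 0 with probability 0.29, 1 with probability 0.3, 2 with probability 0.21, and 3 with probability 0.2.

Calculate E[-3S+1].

E[-3S+1] = Σ (-3s+1)·P(S=s)
 = 1·0.29 + (-2)·0.3 + (-5)·0.21 + (-8)·0.2
 = 0.29 + (-0.6) + (-1.05) + (-1.6)
 = -2.96

-2.96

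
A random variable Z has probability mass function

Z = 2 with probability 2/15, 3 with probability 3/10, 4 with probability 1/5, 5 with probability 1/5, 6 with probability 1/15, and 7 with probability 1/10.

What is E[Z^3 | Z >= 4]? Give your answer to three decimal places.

P(Z >= 4) = 1/5 + 1/5 + 1/15 + 1/10 = 17/30.
E[Z^3 | Z >= 4] = [64·1/5 + 125·1/5 + 216·1/15 + 343·1/10] / (17/30)
 = 173/2 / (17/30)
 = 2595/17

152.647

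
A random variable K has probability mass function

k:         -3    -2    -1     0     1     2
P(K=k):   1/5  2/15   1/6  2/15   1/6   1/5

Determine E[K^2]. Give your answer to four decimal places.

3.4667

E[K^2] = Σ k^2·P(K=k)
 = 9·1/5 + 4·2/15 + 1·1/6 + 0·2/15 + 1·1/6 + 4·1/5
 = 9/5 + 8/15 + 1/6 + 0 + 1/6 + 4/5
 = 52/15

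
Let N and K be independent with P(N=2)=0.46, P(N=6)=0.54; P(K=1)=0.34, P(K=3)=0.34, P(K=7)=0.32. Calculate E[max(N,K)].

5.2252

E[max(N,K)] = Σ_n Σ_k max(n,k) · P(N=n)P(K=k)
 = 2·0.1564 + 3·0.1564 + 7·0.1472 + 6·0.1836 + 6·0.1836 + 7·0.1728
 = 0.3128 + 0.4692 + 1.0304 + 1.1016 + 1.1016 + 1.2096
 = 5.2252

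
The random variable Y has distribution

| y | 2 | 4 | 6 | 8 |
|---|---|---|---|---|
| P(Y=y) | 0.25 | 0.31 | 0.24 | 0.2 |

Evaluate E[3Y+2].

16.34

E[3Y+2] = Σ (3y+2)·P(Y=y)
 = 8·0.25 + 14·0.31 + 20·0.24 + 26·0.2
 = 2 + 4.34 + 4.8 + 5.2
 = 16.34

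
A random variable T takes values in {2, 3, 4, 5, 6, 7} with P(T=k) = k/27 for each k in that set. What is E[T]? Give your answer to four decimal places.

E[T] = Σ t·P(T=t)
 = 2·2/27 + 3·1/9 + 4·4/27 + 5·5/27 + 6·2/9 + 7·7/27
 = 4/27 + 1/3 + 16/27 + 25/27 + 4/3 + 49/27
 = 139/27

5.1481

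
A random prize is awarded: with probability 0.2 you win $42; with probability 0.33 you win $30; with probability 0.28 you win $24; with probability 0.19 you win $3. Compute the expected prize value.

25.59

E[payout] = 42·0.2 + 30·0.33 + 24·0.28 + 3·0.19
 = 8.4 + 9.9 + 6.72 + 0.57
 = 25.59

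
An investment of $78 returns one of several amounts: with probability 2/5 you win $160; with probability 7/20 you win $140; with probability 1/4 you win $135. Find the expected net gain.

68.75

E[payout] = 160·2/5 + 140·7/20 + 135·1/4
 = 64 + 49 + 135/4
 = 587/4
Net = 587/4 - 78 = 275/4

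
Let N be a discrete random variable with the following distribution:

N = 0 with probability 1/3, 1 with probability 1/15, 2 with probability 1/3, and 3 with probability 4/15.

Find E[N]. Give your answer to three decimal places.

E[N] = Σ n·P(N=n)
 = 0·1/3 + 1·1/15 + 2·1/3 + 3·4/15
 = 0 + 1/15 + 2/3 + 4/5
 = 23/15

1.533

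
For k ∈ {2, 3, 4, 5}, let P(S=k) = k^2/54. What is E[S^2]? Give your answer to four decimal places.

E[S^2] = Σ s^2·P(S=s)
 = 4·2/27 + 9·1/6 + 16·8/27 + 25·25/54
 = 8/27 + 3/2 + 128/27 + 625/54
 = 163/9

18.1111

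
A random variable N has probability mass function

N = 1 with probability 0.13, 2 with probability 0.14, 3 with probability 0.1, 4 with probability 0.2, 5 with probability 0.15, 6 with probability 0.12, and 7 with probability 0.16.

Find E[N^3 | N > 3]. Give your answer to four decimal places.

P(N > 3) = 0.2 + 0.15 + 0.12 + 0.16 = 0.63.
E[N^3 | N > 3] = [64·0.2 + 125·0.15 + 216·0.12 + 343·0.16] / 0.63
 = 112.35 / 0.63
 = 535/3

178.3333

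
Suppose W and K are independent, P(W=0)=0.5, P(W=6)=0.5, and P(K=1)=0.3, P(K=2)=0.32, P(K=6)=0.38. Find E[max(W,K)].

4.61

E[max(W,K)] = Σ_w Σ_k max(w,k) · P(W=w)P(K=k)
 = 1·0.15 + 2·0.16 + 6·0.19 + 6·0.15 + 6·0.16 + 6·0.19
 = 0.15 + 0.32 + 1.14 + 0.9 + 0.96 + 1.14
 = 4.61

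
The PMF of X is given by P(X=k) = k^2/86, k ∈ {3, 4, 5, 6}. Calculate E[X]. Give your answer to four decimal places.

E[X] = Σ x·P(X=x)
 = 3·9/86 + 4·8/43 + 5·25/86 + 6·18/43
 = 27/86 + 32/43 + 125/86 + 108/43
 = 216/43

5.0233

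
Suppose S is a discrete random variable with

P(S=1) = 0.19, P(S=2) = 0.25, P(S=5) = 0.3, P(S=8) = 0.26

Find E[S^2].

E[S^2] = Σ s^2·P(S=s)
 = 1·0.19 + 4·0.25 + 25·0.3 + 64·0.26
 = 0.19 + 1 + 7.5 + 16.64
 = 25.33

25.33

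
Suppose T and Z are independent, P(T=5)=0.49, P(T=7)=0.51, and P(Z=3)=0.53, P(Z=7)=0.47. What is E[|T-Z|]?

E[|T-Z|] = Σ_t Σ_z |t-z| · P(T=t)P(Z=z)
 = 2·0.2597 + 2·0.2303 + 4·0.2703 + 0·0.2397
 = 0.5194 + 0.4606 + 1.0812 + 0
 = 2.0612

2.0612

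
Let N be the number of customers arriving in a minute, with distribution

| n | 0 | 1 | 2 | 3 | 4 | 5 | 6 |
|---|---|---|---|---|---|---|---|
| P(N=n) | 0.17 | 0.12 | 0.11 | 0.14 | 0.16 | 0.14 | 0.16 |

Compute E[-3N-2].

E[-3N-2] = Σ (-3n-2)·P(N=n)
 = (-2)·0.17 + (-5)·0.12 + (-8)·0.11 + (-11)·0.14 + (-14)·0.16 + (-17)·0.14 + (-20)·0.16
 = (-0.34) + (-0.6) + (-0.88) + (-1.54) + (-2.24) + (-2.38) + (-3.2)
 = -11.18

-11.18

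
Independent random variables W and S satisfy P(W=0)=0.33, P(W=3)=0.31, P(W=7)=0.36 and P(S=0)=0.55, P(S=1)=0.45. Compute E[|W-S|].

E[|W-S|] = Σ_w Σ_s |w-s| · P(W=w)P(S=s)
 = 0·0.1815 + 1·0.1485 + 3·0.1705 + 2·0.1395 + 7·0.198 + 6·0.162
 = 0 + 0.1485 + 0.5115 + 0.279 + 1.386 + 0.972
 = 3.297

3.297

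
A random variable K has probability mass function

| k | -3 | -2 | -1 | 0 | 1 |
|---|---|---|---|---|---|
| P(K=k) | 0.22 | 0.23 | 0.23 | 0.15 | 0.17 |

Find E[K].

-1.18

E[K] = Σ k·P(K=k)
 = (-3)·0.22 + (-2)·0.23 + (-1)·0.23 + 0·0.15 + 1·0.17
 = (-0.66) + (-0.46) + (-0.23) + 0 + 0.17
 = -1.18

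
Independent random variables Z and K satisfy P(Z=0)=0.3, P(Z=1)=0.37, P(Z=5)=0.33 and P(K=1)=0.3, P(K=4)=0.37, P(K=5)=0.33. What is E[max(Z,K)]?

E[max(Z,K)] = Σ_z Σ_k max(z,k) · P(Z=z)P(K=k)
 = 1·0.09 + 4·0.111 + 5·0.099 + 1·0.111 + 4·0.1369 + 5·0.1221 + 5·0.099 + 5·0.1221 + 5·0.1089
 = 0.09 + 0.444 + 0.495 + 0.111 + 0.5476 + 0.6105 + 0.495 + 0.6105 + 0.5445
 = 3.9481

3.9481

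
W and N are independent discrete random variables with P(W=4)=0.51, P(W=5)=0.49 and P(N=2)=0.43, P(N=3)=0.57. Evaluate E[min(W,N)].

E[min(W,N)] = Σ_w Σ_n min(w,n) · P(W=w)P(N=n)
 = 2·0.2193 + 3·0.2907 + 2·0.2107 + 3·0.2793
 = 0.4386 + 0.8721 + 0.4214 + 0.8379
 = 2.57

2.57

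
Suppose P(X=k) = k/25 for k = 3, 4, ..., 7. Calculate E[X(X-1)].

25.6

E[X(X-1)] = Σ x(x-1)·P(X=x)
 = 6·3/25 + 12·4/25 + 20·1/5 + 30·6/25 + 42·7/25
 = 18/25 + 48/25 + 4 + 36/5 + 294/25
 = 128/5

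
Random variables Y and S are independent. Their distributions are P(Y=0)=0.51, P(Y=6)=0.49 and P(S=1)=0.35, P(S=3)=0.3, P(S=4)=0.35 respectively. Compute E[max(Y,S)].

4.2915

E[max(Y,S)] = Σ_y Σ_s max(y,s) · P(Y=y)P(S=s)
 = 1·0.1785 + 3·0.153 + 4·0.1785 + 6·0.1715 + 6·0.147 + 6·0.1715
 = 0.1785 + 0.459 + 0.714 + 1.029 + 0.882 + 1.029
 = 4.2915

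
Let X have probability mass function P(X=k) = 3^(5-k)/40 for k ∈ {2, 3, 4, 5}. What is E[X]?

E[X] = Σ x·P(X=x)
 = 2·27/40 + 3·9/40 + 4·3/40 + 5·1/40
 = 27/20 + 27/40 + 3/10 + 1/8
 = 49/20

2.45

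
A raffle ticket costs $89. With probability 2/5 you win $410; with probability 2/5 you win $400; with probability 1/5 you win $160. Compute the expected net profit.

E[payout] = 410·2/5 + 400·2/5 + 160·1/5
 = 164 + 160 + 32
 = 356
Net = 356 - 89 = 267

267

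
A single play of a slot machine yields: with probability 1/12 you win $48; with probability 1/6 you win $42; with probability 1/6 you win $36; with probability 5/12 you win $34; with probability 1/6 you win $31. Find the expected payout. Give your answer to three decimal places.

36.333

E[payout] = 48·1/12 + 42·1/6 + 36·1/6 + 34·5/12 + 31·1/6
 = 4 + 7 + 6 + 85/6 + 31/6
 = 109/3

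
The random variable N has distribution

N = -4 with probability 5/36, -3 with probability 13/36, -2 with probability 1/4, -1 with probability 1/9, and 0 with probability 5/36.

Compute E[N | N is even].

-2

P(N is even) = 5/36 + 1/4 + 5/36 = 19/36.
E[N | N is even] = [(-4)·5/36 + (-2)·1/4 + 0·5/36] / (19/36)
 = -19/18 / (19/36)
 = -2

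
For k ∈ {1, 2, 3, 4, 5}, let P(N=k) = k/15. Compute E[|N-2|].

E[|N-2|] = Σ |n-2|·P(N=n)
 = 1·1/15 + 0·2/15 + 1·1/5 + 2·4/15 + 3·1/3
 = 1/15 + 0 + 1/5 + 8/15 + 1
 = 9/5

1.8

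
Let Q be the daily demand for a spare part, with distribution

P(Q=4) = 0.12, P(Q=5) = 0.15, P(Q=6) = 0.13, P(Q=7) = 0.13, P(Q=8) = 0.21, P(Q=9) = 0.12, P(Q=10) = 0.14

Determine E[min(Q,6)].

5.61

E[min(Q,6)] = Σ min(q,6)·P(Q=q)
 = 4·0.12 + 5·0.15 + 6·0.13 + 6·0.13 + 6·0.21 + 6·0.12 + 6·0.14
 = 0.48 + 0.75 + 0.78 + 0.78 + 1.26 + 0.72 + 0.84
 = 5.61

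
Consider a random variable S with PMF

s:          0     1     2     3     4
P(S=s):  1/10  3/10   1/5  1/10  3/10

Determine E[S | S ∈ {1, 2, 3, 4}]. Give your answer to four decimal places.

P(S ∈ {1, 2, 3, 4}) = 3/10 + 1/5 + 1/10 + 3/10 = 9/10.
E[S | S ∈ {1, 2, 3, 4}] = [1·3/10 + 2·1/5 + 3·1/10 + 4·3/10] / (9/10)
 = 11/5 / (9/10)
 = 22/9

2.4444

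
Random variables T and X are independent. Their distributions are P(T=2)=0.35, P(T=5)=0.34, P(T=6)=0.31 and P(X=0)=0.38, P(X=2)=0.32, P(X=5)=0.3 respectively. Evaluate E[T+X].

E[T+X] = Σ_t Σ_x (t+x) · P(T=t)P(X=x)
 = 2·0.133 + 4·0.112 + 7·0.105 + 5·0.1292 + 7·0.1088 + 10·0.102 + 6·0.1178 + 8·0.0992 + 11·0.093
 = 0.266 + 0.448 + 0.735 + 0.646 + 0.7616 + 1.02 + 0.7068 + 0.7936 + 1.023
 = 6.4

6.4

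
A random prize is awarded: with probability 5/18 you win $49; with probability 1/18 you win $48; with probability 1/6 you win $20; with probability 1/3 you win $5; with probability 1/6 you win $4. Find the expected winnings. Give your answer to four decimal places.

E[payout] = 49·5/18 + 48·1/18 + 20·1/6 + 5·1/3 + 4·1/6
 = 245/18 + 8/3 + 10/3 + 5/3 + 2/3
 = 395/18

21.9444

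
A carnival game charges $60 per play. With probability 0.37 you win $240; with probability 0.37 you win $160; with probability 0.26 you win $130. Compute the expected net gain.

121.8

E[payout] = 240·0.37 + 160·0.37 + 130·0.26
 = 88.8 + 59.2 + 33.8
 = 181.8
Net = 181.8 - 60 = 121.8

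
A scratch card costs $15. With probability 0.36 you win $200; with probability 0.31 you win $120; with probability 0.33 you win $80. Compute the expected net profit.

E[payout] = 200·0.36 + 120·0.31 + 80·0.33
 = 72 + 37.2 + 26.4
 = 135.6
Net = 135.6 - 15 = 120.6

120.6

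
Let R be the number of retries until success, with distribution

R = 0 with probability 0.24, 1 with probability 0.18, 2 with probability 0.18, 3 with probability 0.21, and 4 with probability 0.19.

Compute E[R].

1.93

E[R] = Σ r·P(R=r)
 = 0·0.24 + 1·0.18 + 2·0.18 + 3·0.21 + 4·0.19
 = 0 + 0.18 + 0.36 + 0.63 + 0.76
 = 1.93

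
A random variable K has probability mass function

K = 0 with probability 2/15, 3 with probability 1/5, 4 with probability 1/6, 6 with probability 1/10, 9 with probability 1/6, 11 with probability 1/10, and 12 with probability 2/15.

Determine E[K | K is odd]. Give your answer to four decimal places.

6.8571

P(K is odd) = 1/5 + 1/6 + 1/10 = 7/15.
E[K | K is odd] = [3·1/5 + 9·1/6 + 11·1/10] / (7/15)
 = 16/5 / (7/15)
 = 48/7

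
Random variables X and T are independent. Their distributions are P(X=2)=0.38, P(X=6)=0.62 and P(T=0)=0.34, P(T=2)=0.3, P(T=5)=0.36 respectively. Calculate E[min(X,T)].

1.9896

E[min(X,T)] = Σ_x Σ_t min(x,t) · P(X=x)P(T=t)
 = 0·0.1292 + 2·0.114 + 2·0.1368 + 0·0.2108 + 2·0.186 + 5·0.2232
 = 0 + 0.228 + 0.2736 + 0 + 0.372 + 1.116
 = 1.9896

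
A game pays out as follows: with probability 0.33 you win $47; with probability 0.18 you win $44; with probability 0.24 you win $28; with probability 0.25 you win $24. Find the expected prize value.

E[payout] = 47·0.33 + 44·0.18 + 28·0.24 + 24·0.25
 = 15.51 + 7.92 + 6.72 + 6
 = 36.15

36.15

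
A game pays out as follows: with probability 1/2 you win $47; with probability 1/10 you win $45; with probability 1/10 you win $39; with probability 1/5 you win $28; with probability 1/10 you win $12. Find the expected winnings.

38.7

E[payout] = 47·1/2 + 45·1/10 + 39·1/10 + 28·1/5 + 12·1/10
 = 47/2 + 9/2 + 39/10 + 28/5 + 6/5
 = 387/10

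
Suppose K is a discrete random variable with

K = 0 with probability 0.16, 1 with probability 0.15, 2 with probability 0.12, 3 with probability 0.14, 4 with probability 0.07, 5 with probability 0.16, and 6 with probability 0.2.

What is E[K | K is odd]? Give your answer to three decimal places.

P(K is odd) = 0.15 + 0.14 + 0.16 = 0.45.
E[K | K is odd] = [1·0.15 + 3·0.14 + 5·0.16] / 0.45
 = 1.37 / 0.45
 = 137/45

3.044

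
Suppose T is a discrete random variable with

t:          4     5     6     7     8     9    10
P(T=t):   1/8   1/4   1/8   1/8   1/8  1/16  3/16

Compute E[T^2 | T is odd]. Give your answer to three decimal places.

P(T is odd) = 1/4 + 1/8 + 1/16 = 7/16.
E[T^2 | T is odd] = [25·1/4 + 49·1/8 + 81·1/16] / (7/16)
 = 279/16 / (7/16)
 = 279/7

39.857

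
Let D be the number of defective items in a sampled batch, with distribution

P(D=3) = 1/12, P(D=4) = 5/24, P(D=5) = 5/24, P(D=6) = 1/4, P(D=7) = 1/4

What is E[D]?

E[D] = Σ d·P(D=d)
 = 3·1/12 + 4·5/24 + 5·5/24 + 6·1/4 + 7·1/4
 = 1/4 + 5/6 + 25/24 + 3/2 + 7/4
 = 43/8

5.375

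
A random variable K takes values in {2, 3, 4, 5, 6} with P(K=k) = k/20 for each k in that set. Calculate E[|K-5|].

E[|K-5|] = Σ |k-5|·P(K=k)
 = 3·1/10 + 2·3/20 + 1·1/5 + 0·1/4 + 1·3/10
 = 3/10 + 3/10 + 1/5 + 0 + 3/10
 = 11/10

1.1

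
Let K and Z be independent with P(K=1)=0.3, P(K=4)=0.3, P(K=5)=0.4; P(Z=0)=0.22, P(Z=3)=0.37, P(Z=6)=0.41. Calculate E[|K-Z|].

E[|K-Z|] = Σ_k Σ_z |k-z| · P(K=k)P(Z=z)
 = 1·0.066 + 2·0.111 + 5·0.123 + 4·0.066 + 1·0.111 + 2·0.123 + 5·0.088 + 2·0.148 + 1·0.164
 = 0.066 + 0.222 + 0.615 + 0.264 + 0.111 + 0.246 + 0.44 + 0.296 + 0.164
 = 2.424

2.424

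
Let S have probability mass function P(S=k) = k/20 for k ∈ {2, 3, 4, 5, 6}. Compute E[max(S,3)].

4.6

E[max(S,3)] = Σ max(s,3)·P(S=s)
 = 3·1/10 + 3·3/20 + 4·1/5 + 5·1/4 + 6·3/10
 = 3/10 + 9/20 + 4/5 + 5/4 + 9/5
 = 23/5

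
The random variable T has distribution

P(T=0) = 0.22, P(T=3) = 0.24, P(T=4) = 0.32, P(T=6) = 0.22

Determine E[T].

E[T] = Σ t·P(T=t)
 = 0·0.22 + 3·0.24 + 4·0.32 + 6·0.22
 = 0 + 0.72 + 1.28 + 1.32
 = 3.32

3.32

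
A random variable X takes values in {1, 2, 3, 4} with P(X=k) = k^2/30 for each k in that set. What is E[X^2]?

E[X^2] = Σ x^2·P(X=x)
 = 1·1/30 + 4·2/15 + 9·3/10 + 16·8/15
 = 1/30 + 8/15 + 27/10 + 128/15
 = 59/5

11.8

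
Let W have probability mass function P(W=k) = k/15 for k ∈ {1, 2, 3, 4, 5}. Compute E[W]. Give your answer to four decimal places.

E[W] = Σ w·P(W=w)
 = 1·1/15 + 2·2/15 + 3·1/5 + 4·4/15 + 5·1/3
 = 1/15 + 4/15 + 3/5 + 16/15 + 5/3
 = 11/3

3.6667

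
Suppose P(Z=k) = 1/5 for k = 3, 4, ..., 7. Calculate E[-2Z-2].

E[-2Z-2] = Σ (-2z-2)·P(Z=z)
 = (-8)·1/5 + (-10)·1/5 + (-12)·1/5 + (-14)·1/5 + (-16)·1/5
 = (-8/5) + (-2) + (-12/5) + (-14/5) + (-16/5)
 = -12

-12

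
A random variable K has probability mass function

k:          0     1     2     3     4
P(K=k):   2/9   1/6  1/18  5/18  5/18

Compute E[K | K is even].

2.2

P(K is even) = 2/9 + 1/18 + 5/18 = 5/9.
E[K | K is even] = [0·2/9 + 2·1/18 + 4·5/18] / (5/9)
 = 11/9 / (5/9)
 = 11/5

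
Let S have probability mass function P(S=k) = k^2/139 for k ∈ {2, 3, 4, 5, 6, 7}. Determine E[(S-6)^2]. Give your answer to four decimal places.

E[(S-6)^2] = Σ (s-6)^2·P(S=s)
 = 16·4/139 + 9·9/139 + 4·16/139 + 1·25/139 + 0·36/139 + 1·49/139
 = 64/139 + 81/139 + 64/139 + 25/139 + 0 + 49/139
 = 283/139

2.0360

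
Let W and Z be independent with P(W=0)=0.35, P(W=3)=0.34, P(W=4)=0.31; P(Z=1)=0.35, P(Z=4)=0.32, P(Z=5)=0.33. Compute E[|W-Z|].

E[|W-Z|] = Σ_w Σ_z |w-z| · P(W=w)P(Z=z)
 = 1·0.1225 + 4·0.112 + 5·0.1155 + 2·0.119 + 1·0.1088 + 2·0.1122 + 3·0.1085 + 0·0.0992 + 1·0.1023
 = 0.1225 + 0.448 + 0.5775 + 0.238 + 0.1088 + 0.2244 + 0.3255 + 0 + 0.1023
 = 2.147

2.147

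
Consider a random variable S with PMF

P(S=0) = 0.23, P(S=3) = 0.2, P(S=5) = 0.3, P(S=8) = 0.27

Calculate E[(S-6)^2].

11.46

E[(S-6)^2] = Σ (s-6)^2·P(S=s)
 = 36·0.23 + 9·0.2 + 1·0.3 + 4·0.27
 = 8.28 + 1.8 + 0.3 + 1.08
 = 11.46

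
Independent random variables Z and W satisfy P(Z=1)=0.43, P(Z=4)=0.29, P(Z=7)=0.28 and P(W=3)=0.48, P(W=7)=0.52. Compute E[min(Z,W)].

2.8732

E[min(Z,W)] = Σ_z Σ_w min(z,w) · P(Z=z)P(W=w)
 = 1·0.2064 + 1·0.2236 + 3·0.1392 + 4·0.1508 + 3·0.1344 + 7·0.1456
 = 0.2064 + 0.2236 + 0.4176 + 0.6032 + 0.4032 + 1.0192
 = 2.8732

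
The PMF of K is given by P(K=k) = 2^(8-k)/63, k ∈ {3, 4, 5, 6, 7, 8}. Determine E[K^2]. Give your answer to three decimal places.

16.667

E[K^2] = Σ k^2·P(K=k)
 = 9·32/63 + 16·16/63 + 25·8/63 + 36·4/63 + 49·2/63 + 64·1/63
 = 32/7 + 256/63 + 200/63 + 16/7 + 14/9 + 64/63
 = 50/3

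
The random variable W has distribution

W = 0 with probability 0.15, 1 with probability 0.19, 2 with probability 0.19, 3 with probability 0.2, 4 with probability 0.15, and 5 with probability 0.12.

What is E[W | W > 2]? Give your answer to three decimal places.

P(W > 2) = 0.2 + 0.15 + 0.12 = 0.47.
E[W | W > 2] = [3·0.2 + 4·0.15 + 5·0.12] / 0.47
 = 1.8 / 0.47
 = 180/47

3.830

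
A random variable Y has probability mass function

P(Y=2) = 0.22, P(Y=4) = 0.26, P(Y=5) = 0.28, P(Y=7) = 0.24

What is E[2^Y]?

44.72

E[2^Y] = Σ 2^y·P(Y=y)
 = 4·0.22 + 16·0.26 + 32·0.28 + 128·0.24
 = 0.88 + 4.16 + 8.96 + 30.72
 = 44.72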